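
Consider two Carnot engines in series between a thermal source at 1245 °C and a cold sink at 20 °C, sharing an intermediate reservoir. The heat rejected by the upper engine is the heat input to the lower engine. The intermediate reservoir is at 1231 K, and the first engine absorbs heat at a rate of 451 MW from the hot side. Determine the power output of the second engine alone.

T_H = 1245 °C → 1245 + 273.15 = 1518.15 K.
T_C = 20 °C → 20 + 273.15 = 293.15 K.
Heat entering the second stage: Q_m = Q_H·(T_m/T_H) = 451 × 1231.00/1518.15 = 365.7 MW.
Second-stage efficiency η₂ = 1 − T_C/T_m = 1 − 293.15/1231.00 = 0.7619, so W₂ = η₂·Q_m = 278.6 MW.

Ẇ₂ ≈ 278.6 MW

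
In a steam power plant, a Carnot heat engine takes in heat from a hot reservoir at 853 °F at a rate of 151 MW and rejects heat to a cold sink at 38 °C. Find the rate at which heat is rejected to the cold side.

T_H = 853 °F → (853 − 32) × 5/9 = 456.11 °C = 729.26 K.
T_C = 38 °C → 38 + 273.15 = 311.15 K.
Since the cycle is reversible, η = 1 − T_C/T_H = 1 − 311.15/729.26 = 0.5733.
For a reversible cycle Q_C/Q_H = T_C/T_H, so Q_C = 151 × 311.15/729.26 = 64.43 MW.

Q̇_C ≈ 64.43 MW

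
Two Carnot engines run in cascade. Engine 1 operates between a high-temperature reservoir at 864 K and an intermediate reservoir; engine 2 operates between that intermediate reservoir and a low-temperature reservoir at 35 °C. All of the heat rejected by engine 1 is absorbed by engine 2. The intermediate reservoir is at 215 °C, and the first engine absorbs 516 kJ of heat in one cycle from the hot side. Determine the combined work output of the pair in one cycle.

W_total ≈ 332 kJ

T_C = 35 °C → 35 + 273.15 = 308.15 K.
Two reversible stages in series are equivalent to a single Carnot engine between T_H and T_C, so η_total = 1 − T_C/T_H = 1 − 308.15/864.00 = 0.6433.
W_total = η_total · Q_H = 0.6433 × 516 = 332 kJ.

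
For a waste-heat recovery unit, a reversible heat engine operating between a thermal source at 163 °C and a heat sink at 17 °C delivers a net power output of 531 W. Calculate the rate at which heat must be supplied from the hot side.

Q̇_H ≈ 1590 W

T_H = 163 °C → 163 + 273.15 = 436.15 K.
T_C = 17 °C → 17 + 273.15 = 290.15 K.
Carnot efficiency: η = 1 − T_C/T_H = 1 − 290.15/436.15 = 0.3347.
Q_H = W/η = 531/0.3347 = 1590 W.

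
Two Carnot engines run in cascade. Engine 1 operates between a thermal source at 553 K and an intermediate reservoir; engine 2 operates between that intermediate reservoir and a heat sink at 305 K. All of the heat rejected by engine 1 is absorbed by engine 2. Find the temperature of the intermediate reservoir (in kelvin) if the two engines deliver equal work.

T_m ≈ 429.0 K

For reversible stages Q_m = Q_H·(T_m/T_H). Setting W₁ = Q_H(1 − T_m/T_H) equal to W₂ = Q_m(1 − T_C/T_m) = Q_H·(T_m − T_C)/T_H gives T_H − T_m = T_m − T_C, so T_m = (T_H + T_C)/2 = (553.00 + 305.00)/2 = 429.0 K.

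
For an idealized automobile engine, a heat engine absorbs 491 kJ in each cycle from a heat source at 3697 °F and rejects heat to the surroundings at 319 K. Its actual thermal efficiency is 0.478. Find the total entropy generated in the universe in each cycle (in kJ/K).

ΔS_univ ≈ 0.5908 kJ/K

T_H = 3697 °F → (3697 − 32) × 5/9 = 2036.11 °C = 2309.26 K.
W = η·Q_H = 0.478 × 491 = 234.7 kJ, so Q_C = Q_H − W = 256.3 kJ.
Entropy balance on the reservoirs: −Q_H/T_H = -0.2126 kJ/K, +Q_C/T_C = 0.8035 kJ/K.
ΔS_univ = −Q_H/T_H + Q_C/T_C = 0.5908 kJ/K (> 0, since η = 0.478 < η_Carnot = 0.862).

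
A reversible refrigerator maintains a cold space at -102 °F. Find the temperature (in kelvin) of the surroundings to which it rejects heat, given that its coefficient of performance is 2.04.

T_H ≈ 296 K

T_C = -102 °F → (-102 − 32) × 5/9 = -74.44 °C = 198.71 K.
COP_R = T_C/(T_H − T_C) ⇒ T_H = T_C·(1 + 1/COP_R) = 198.71 × (1 + 1/2.04) = 296 K.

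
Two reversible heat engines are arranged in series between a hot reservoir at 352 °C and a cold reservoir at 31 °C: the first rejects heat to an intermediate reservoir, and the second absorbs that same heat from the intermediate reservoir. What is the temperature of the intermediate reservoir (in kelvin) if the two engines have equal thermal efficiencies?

T_H = 352 °C → 352 + 273.15 = 625.15 K.
T_C = 31 °C → 31 + 273.15 = 304.15 K.
Equal efficiencies require 1 − T_m/T_H = 1 − T_C/T_m, i.e. T_m/T_H = T_C/T_m, so T_m = √(T_H·T_C) = √(625.15 × 304.15) = 436 K.

T_m ≈ 436 K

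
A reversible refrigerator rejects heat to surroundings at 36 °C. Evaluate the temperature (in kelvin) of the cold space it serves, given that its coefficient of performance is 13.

T_H = 36 °C → 36 + 273.15 = 309.15 K.
COP_R = T_C/(T_H − T_C) ⇒ T_C = T_H·COP_R/(1 + COP_R) = 309.15 × 13/(1 + 13) = 287 K.

T_C ≈ 287 K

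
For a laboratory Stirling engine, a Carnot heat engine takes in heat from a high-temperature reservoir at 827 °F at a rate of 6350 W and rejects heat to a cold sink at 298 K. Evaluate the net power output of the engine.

Ẇ ≈ 3703 W

T_H = 827 °F → (827 − 32) × 5/9 = 441.67 °C = 714.82 K.
Carnot efficiency: η = 1 − T_C/T_H = 1 − 298.00/714.82 = 0.5831.
W = η·Q_H = 0.5831 × 6350 = 3703 W.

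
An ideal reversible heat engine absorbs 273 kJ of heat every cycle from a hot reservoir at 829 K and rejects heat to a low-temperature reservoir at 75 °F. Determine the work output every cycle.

T_C = 75 °F → (75 − 32) × 5/9 = 23.89 °C = 297.04 K.
Carnot efficiency: η = 1 − T_C/T_H = 1 − 297.04/829.00 = 0.6417.
W = η·Q_H = 0.6417 × 273 = 175 kJ.

W ≈ 175 kJ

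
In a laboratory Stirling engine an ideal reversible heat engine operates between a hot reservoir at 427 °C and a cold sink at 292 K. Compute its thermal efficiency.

η ≈ 0.583

T_H = 427 °C → 427 + 273.15 = 700.15 K.
Since the cycle is reversible, η = 1 − T_C/T_H = 1 − 292.00/700.15 = 0.583.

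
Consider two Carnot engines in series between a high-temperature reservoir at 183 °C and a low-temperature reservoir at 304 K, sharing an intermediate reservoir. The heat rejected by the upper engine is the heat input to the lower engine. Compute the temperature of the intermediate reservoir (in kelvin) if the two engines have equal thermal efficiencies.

T_H = 183 °C → 183 + 273.15 = 456.15 K.
Equal efficiencies require 1 − T_m/T_H = 1 − T_C/T_m, i.e. T_m/T_H = T_C/T_m, so T_m = √(T_H·T_C) = √(456.15 × 304.00) = 372.4 K.

T_m ≈ 372.4 K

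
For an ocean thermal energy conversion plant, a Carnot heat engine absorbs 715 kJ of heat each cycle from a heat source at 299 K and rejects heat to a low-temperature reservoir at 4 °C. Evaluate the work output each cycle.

W ≈ 52.25 kJ

T_C = 4 °C → 4 + 273.15 = 277.15 K.
The Carnot efficiency is η = 1 − T_C/T_H = 1 − 277.15/299.00 = 0.0731.
W = η·Q_H = 0.0731 × 715 = 52.25 kJ.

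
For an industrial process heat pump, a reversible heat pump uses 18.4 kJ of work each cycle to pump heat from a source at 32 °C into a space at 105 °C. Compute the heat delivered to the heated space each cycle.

T_H = 105 °C → 105 + 273.15 = 378.15 K.
T_C = 32 °C → 32 + 273.15 = 305.15 K.
COP_HP = T_H/(T_H − T_C) = 378.15/73.00 = 5.1801.
Q_H = COP_HP · W = 5.1801 × 18.4 = 95.31 kJ.

Q_H ≈ 95.31 kJ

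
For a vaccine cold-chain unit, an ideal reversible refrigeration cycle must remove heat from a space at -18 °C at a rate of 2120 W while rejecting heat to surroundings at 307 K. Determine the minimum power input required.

T_C = -18 °C → -18 + 273.15 = 255.15 K.
Carnot COP: COP_R = T_C/(T_H − T_C) = 255.15/51.85 = 4.9209.
W = Q_C/COP_R = 2120/4.9209 = 430.8 W.

Ẇ_in ≈ 430.8 W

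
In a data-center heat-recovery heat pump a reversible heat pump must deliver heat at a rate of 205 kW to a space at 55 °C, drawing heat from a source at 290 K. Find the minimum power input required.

Ẇ_in ≈ 23.83 kW

T_H = 55 °C → 55 + 273.15 = 328.15 K.
For a reversible heat pump, COP_HP = T_H/(T_H − T_C) = 328.15/38.15 = 8.6016.
W = Q_H/COP_HP = 205/8.6016 = 23.83 kW.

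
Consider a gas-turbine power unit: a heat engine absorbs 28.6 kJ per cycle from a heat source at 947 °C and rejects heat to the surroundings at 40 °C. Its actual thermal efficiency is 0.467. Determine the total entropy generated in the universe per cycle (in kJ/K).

T_H = 947 °C → 947 + 273.15 = 1220.15 K.
T_C = 40 °C → 40 + 273.15 = 313.15 K.
W = η·Q_H = 0.467 × 28.6 = 13.36 kJ, so Q_C = Q_H − W = 15.24 kJ.
Reservoir entropy changes: ΔS_H = −Q_H/T_H = −28.6/1220.15 = -0.02344 kJ/K and ΔS_C = +Q_C/T_C = 15.24/313.15 = 0.04868 kJ/K.
ΔS_univ = −Q_H/T_H + Q_C/T_C = 0.0252 kJ/K (> 0, since η = 0.467 < η_Carnot = 0.743).

ΔS_univ ≈ 0.0252 kJ/K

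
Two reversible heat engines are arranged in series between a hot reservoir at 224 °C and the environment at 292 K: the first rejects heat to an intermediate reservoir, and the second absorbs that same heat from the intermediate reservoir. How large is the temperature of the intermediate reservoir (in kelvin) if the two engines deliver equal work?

T_m ≈ 395 K

T_H = 224 °C → 224 + 273.15 = 497.15 K.
For reversible stages Q_m = Q_H·(T_m/T_H). Setting W₁ = Q_H(1 − T_m/T_H) equal to W₂ = Q_m(1 − T_C/T_m) = Q_H·(T_m − T_C)/T_H gives T_H − T_m = T_m − T_C, so T_m = (T_H + T_C)/2 = (497.15 + 292.00)/2 = 395 K.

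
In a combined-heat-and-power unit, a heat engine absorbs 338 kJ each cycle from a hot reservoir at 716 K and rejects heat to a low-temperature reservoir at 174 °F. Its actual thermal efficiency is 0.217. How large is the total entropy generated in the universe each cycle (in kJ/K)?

ΔS_univ ≈ 0.280 kJ/K

T_C = 174 °F → (174 − 32) × 5/9 = 78.89 °C = 352.04 K.
W = η·Q_H = 0.217 × 338 = 73.35 kJ, so Q_C = Q_H − W = 264.7 kJ.
Entropy balance on the reservoirs: −Q_H/T_H = -0.4721 kJ/K, +Q_C/T_C = 0.7518 kJ/K.
ΔS_univ = −Q_H/T_H + Q_C/T_C = 0.280 kJ/K (> 0, since η = 0.217 < η_Carnot = 0.508).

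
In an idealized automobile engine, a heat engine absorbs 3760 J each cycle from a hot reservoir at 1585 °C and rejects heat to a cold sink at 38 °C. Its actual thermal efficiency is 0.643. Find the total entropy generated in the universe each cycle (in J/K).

ΔS_univ ≈ 2.291 J/K

T_H = 1585 °C → 1585 + 273.15 = 1858.15 K.
T_C = 38 °C → 38 + 273.15 = 311.15 K.
W = η·Q_H = 0.643 × 3760 = 2418 J, so Q_C = Q_H − W = 1342 J.
Reservoir entropy changes: ΔS_H = −Q_H/T_H = −3760/1858.15 = -2.024 J/K and ΔS_C = +Q_C/T_C = 1342/311.15 = 4.314 J/K.
ΔS_univ = −Q_H/T_H + Q_C/T_C = 2.291 J/K (> 0, since η = 0.643 < η_Carnot = 0.833).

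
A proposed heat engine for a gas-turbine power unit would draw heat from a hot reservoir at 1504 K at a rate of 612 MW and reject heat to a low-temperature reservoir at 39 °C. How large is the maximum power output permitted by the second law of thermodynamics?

Ẇ_max ≈ 485 MW

T_C = 39 °C → 39 + 273.15 = 312.15 K.
By the Carnot theorem, η_max = 1 − T_C/T_H = 1 − 312.15/1504.00 = 0.7925.
W_max = η_max · Q_H = 0.7925 × 612 = 485 MW.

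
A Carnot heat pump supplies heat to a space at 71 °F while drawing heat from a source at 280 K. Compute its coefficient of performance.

COP_HP ≈ 19.90

T_H = 71 °F → (71 − 32) × 5/9 = 21.67 °C = 294.82 K.
COP_HP = T_H/(T_H − T_C) = 294.82/(294.82 − 280.00) = 19.90.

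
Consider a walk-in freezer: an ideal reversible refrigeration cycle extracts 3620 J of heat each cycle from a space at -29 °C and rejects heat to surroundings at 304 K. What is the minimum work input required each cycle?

W_in ≈ 887.4 J

T_C = -29 °C → -29 + 273.15 = 244.15 K.
COP_R = T_C/(T_H − T_C) = 244.15/59.85 = 4.0794.
W = Q_C/COP_R = 3620/4.0794 = 887.4 J.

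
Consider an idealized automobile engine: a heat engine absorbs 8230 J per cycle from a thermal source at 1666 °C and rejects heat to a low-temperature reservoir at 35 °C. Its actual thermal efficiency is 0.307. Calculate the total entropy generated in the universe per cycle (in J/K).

T_H = 1666 °C → 1666 + 273.15 = 1939.15 K.
T_C = 35 °C → 35 + 273.15 = 308.15 K.
W = η·Q_H = 0.307 × 8230 = 2527 J, so Q_C = Q_H − W = 5703 J.
Reservoir entropy changes: ΔS_H = −Q_H/T_H = −8230/1939.15 = -4.244 J/K and ΔS_C = +Q_C/T_C = 5703/308.15 = 18.51 J/K.
ΔS_univ = −Q_H/T_H + Q_C/T_C = 14.26 J/K (> 0, since η = 0.307 < η_Carnot = 0.841).

ΔS_univ ≈ 14.26 J/K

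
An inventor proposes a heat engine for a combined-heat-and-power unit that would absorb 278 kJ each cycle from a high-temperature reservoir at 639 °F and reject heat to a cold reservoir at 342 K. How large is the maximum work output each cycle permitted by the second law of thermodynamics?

W_max ≈ 122 kJ

T_H = 639 °F → (639 − 32) × 5/9 = 337.22 °C = 610.37 K.
No engine can exceed the Carnot limit: η_max = 1 − T_C/T_H = 1 − 342.00/610.37 = 0.4397.
W_max = η_max · Q_H = 0.4397 × 278 = 122 kJ.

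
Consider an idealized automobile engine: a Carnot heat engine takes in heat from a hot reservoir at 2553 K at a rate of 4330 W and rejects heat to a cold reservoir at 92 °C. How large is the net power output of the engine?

T_C = 92 °C → 92 + 273.15 = 365.15 K.
For a reversible engine, η = 1 − T_C/T_H = 1 − 365.15/2553.00 = 0.8570.
W = η·Q_H = 0.8570 × 4330 = 3710 W.

Ẇ ≈ 3710 W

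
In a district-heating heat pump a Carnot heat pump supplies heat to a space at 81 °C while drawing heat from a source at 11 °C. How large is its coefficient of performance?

T_H = 81 °C → 81 + 273.15 = 354.15 K.
T_C = 11 °C → 11 + 273.15 = 284.15 K.
For a reversible heat pump, COP_HP = T_H/(T_H − T_C) = 354.15/(354.15 − 284.15) = 5.06.

COP_HP ≈ 5.06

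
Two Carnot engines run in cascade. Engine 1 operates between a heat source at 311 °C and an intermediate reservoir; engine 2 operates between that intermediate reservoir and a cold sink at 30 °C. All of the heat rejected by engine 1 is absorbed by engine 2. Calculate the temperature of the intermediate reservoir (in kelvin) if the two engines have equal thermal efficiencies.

T_H = 311 °C → 311 + 273.15 = 584.15 K.
T_C = 30 °C → 30 + 273.15 = 303.15 K.
Equal efficiencies require 1 − T_m/T_H = 1 − T_C/T_m, i.e. T_m/T_H = T_C/T_m, so T_m = √(T_H·T_C) = √(584.15 × 303.15) = 421 K.

T_m ≈ 421 K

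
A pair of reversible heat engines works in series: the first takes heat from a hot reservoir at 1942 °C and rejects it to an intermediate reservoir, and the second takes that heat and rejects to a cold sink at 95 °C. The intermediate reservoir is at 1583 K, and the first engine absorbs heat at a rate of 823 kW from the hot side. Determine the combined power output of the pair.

T_H = 1942 °C → 1942 + 273.15 = 2215.15 K.
T_C = 95 °C → 95 + 273.15 = 368.15 K.
Two reversible stages in series are equivalent to a single Carnot engine between T_H and T_C, so η_total = 1 − T_C/T_H = 1 − 368.15/2215.15 = 0.8338.
W_total = η_total · Q_H = 0.8338 × 823 = 686 kW.

Ẇ_total ≈ 686 kW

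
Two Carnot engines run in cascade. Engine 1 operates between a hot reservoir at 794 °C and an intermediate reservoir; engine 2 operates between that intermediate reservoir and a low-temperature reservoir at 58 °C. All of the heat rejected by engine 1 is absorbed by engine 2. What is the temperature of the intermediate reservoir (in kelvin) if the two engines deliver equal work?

T_H = 794 °C → 794 + 273.15 = 1067.15 K.
T_C = 58 °C → 58 + 273.15 = 331.15 K.
For reversible stages Q_m = Q_H·(T_m/T_H). Setting W₁ = Q_H(1 − T_m/T_H) equal to W₂ = Q_m(1 − T_C/T_m) = Q_H·(T_m − T_C)/T_H gives T_H − T_m = T_m − T_C, so T_m = (T_H + T_C)/2 = (1067.15 + 331.15)/2 = 699.2 K.

T_m ≈ 699.2 K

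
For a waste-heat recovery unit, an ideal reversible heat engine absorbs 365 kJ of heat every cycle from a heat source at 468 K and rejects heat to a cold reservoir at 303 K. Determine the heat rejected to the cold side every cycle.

For a reversible engine, η = 1 − T_C/T_H = 1 − 303.00/468.00 = 0.3526.
For a reversible cycle Q_C/Q_H = T_C/T_H, so Q_C = 365 × 303.00/468.00 = 236 kJ.

Q_C ≈ 236 kJ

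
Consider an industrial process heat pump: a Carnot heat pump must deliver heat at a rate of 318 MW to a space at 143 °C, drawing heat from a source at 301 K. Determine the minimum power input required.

Ẇ_in ≈ 88.0 MW

T_H = 143 °C → 143 + 273.15 = 416.15 K.
COP_HP = T_H/(T_H − T_C) = 416.15/115.15 = 3.6140.
W = Q_H/COP_HP = 318/3.6140 = 88.0 MW.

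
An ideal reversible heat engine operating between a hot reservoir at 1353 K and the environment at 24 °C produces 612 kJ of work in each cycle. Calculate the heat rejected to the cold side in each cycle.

Q_C ≈ 172 kJ

T_C = 24 °C → 24 + 273.15 = 297.15 K.
Since the cycle is reversible, η = 1 − T_C/T_H = 1 − 297.15/1353.00 = 0.7804.
Since Q_C/Q_H = T_C/T_H and Q_H = W/η, Q_C = W·T_C/(T_H − T_C) = 612 × 297.15/1055.85 = 172 kJ.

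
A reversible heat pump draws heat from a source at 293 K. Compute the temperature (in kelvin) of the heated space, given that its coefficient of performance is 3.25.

T_H ≈ 423 K

COP_HP = T_H/(T_H − T_C) ⇒ T_H = T_C·COP_HP/(COP_HP − 1) = 293.00 × 3.25/(3.25 − 1) = 423 K.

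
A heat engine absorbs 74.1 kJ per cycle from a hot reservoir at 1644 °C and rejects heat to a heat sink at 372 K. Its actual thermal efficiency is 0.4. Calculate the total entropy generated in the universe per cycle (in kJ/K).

ΔS_univ ≈ 0.0809 kJ/K

T_H = 1644 °C → 1644 + 273.15 = 1917.15 K.
W = η·Q_H = 0.4 × 74.1 = 29.64 kJ, so Q_C = Q_H − W = 44.46 kJ.
Reservoir entropy changes: ΔS_H = −Q_H/T_H = −74.1/1917.15 = -0.03865 kJ/K and ΔS_C = +Q_C/T_C = 44.46/372.00 = 0.1195 kJ/K.
ΔS_univ = −Q_H/T_H + Q_C/T_C = 0.0809 kJ/K (> 0, since η = 0.4 < η_Carnot = 0.806).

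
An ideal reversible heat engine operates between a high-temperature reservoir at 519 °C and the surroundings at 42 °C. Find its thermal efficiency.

T_H = 519 °C → 519 + 273.15 = 792.15 K.
T_C = 42 °C → 42 + 273.15 = 315.15 K.
η_rev = 1 − T_C/T_H = 1 − 315.15/792.15 = 0.6022.

η ≈ 0.6022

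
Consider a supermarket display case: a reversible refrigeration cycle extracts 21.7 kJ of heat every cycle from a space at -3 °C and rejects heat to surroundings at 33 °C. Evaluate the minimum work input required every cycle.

W_in ≈ 2.89 kJ

T_H = 33 °C → 33 + 273.15 = 306.15 K.
T_C = -3 °C → -3 + 273.15 = 270.15 K.
The reversible coefficient of performance is COP_R = T_C/(T_H − T_C) = 270.15/36.00 = 7.5042.
W = Q_C/COP_R = 21.7/7.5042 = 2.89 kJ.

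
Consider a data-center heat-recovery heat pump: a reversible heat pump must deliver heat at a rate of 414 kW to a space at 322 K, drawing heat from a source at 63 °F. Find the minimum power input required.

Ẇ_in ≈ 40.66 kW

T_C = 63 °F → (63 − 32) × 5/9 = 17.22 °C = 290.37 K.
For a reversible heat pump, COP_HP = T_H/(T_H − T_C) = 322.00/31.63 = 10.1809.
W = Q_H/COP_HP = 414/10.1809 = 40.66 kW.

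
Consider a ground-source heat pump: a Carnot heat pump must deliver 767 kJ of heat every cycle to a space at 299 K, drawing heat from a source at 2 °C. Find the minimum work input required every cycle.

W_in ≈ 61.18 kJ

T_C = 2 °C → 2 + 273.15 = 275.15 K.
For a reversible heat pump, COP_HP = T_H/(T_H − T_C) = 299.00/23.85 = 12.5367.
W = Q_H/COP_HP = 767/12.5367 = 61.18 kJ.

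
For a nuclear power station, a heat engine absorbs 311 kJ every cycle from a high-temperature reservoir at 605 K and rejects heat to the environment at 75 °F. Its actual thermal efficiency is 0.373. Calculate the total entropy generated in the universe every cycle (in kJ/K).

ΔS_univ ≈ 0.1424 kJ/K

T_C = 75 °F → (75 − 32) × 5/9 = 23.89 °C = 297.04 K.
W = η·Q_H = 0.373 × 311 = 116.0 kJ, so Q_C = Q_H − W = 195.0 kJ.
The hot reservoir loses entropy Q_H/T_H = 311/605.00 = 0.5140 kJ/K; the cold reservoir gains Q_C/T_C = 195.0/297.04 = 0.6565 kJ/K.
ΔS_univ = −Q_H/T_H + Q_C/T_C = 0.1424 kJ/K (> 0, since η = 0.373 < η_Carnot = 0.509).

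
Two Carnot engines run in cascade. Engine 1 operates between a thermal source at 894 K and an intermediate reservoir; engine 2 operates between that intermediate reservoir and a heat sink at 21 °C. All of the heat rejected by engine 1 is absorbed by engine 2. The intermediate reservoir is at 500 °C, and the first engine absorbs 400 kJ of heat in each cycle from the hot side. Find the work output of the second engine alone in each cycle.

T_C = 21 °C → 21 + 273.15 = 294.15 K.
T_m = 500 °C → 500 + 273.15 = 773.15 K.
Heat entering the second stage: Q_m = Q_H·(T_m/T_H) = 400 × 773.15/894.00 = 346 kJ.
Second-stage efficiency η₂ = 1 − T_C/T_m = 1 − 294.15/773.15 = 0.6195, so W₂ = η₂·Q_m = 214 kJ.

W₂ ≈ 214 kJ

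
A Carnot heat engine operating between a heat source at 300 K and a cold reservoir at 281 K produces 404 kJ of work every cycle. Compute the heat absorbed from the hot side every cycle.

η_rev = 1 − T_C/T_H = 1 − 281.00/300.00 = 0.0633.
Q_H = W/η = 404/0.0633 = 6380 kJ.

Q_H ≈ 6380 kJ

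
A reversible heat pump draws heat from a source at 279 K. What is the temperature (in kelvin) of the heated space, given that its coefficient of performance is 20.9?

COP_HP = T_H/(T_H − T_C) ⇒ T_H = T_C·COP_HP/(COP_HP − 1) = 279.00 × 20.9/(20.9 − 1) = 293.0 K.

T_H ≈ 293.0 K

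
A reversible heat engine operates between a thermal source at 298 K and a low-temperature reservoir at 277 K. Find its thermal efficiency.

η ≈ 0.0705

For a reversible engine, η = 1 − T_C/T_H = 1 − 277.00/298.00 = 0.0705.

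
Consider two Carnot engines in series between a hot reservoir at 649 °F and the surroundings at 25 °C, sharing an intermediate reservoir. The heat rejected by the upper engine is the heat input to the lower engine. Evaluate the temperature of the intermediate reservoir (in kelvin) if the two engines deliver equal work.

T_m ≈ 457.0 K

T_H = 649 °F → (649 − 32) × 5/9 = 342.78 °C = 615.93 K.
T_C = 25 °C → 25 + 273.15 = 298.15 K.
For reversible stages Q_m = Q_H·(T_m/T_H). Setting W₁ = Q_H(1 − T_m/T_H) equal to W₂ = Q_m(1 − T_C/T_m) = Q_H·(T_m − T_C)/T_H gives T_H − T_m = T_m − T_C, so T_m = (T_H + T_C)/2 = (615.93 + 298.15)/2 = 457.0 K.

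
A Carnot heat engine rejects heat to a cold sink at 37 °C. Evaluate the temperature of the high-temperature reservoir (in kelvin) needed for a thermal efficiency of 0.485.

T_C = 37 °C → 37 + 273.15 = 310.15 K.
From η = 1 − T_C/T_H, solving for T_H gives T_H = T_C/(1 − η) = 310.15/(1 − 0.485) = 602 K.

T_H ≈ 602 K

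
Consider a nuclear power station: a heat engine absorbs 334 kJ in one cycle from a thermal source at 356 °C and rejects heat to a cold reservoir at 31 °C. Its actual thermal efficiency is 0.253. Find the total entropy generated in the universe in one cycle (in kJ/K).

T_H = 356 °C → 356 + 273.15 = 629.15 K.
T_C = 31 °C → 31 + 273.15 = 304.15 K.
W = η·Q_H = 0.253 × 334 = 84.50 kJ, so Q_C = Q_H − W = 249.5 kJ.
The hot reservoir loses entropy Q_H/T_H = 334/629.15 = 0.5309 kJ/K; the cold reservoir gains Q_C/T_C = 249.5/304.15 = 0.8203 kJ/K.
ΔS_univ = −Q_H/T_H + Q_C/T_C = 0.289 kJ/K (> 0, since η = 0.253 < η_Carnot = 0.517).

ΔS_univ ≈ 0.289 kJ/K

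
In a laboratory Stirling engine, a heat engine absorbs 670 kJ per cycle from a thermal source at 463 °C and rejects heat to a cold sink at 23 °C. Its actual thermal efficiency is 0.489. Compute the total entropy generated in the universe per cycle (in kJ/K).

ΔS_univ ≈ 0.246 kJ/K

T_H = 463 °C → 463 + 273.15 = 736.15 K.
T_C = 23 °C → 23 + 273.15 = 296.15 K.
W = η·Q_H = 0.489 × 670 = 327.6 kJ, so Q_C = Q_H − W = 342.4 kJ.
Reservoir entropy changes: ΔS_H = −Q_H/T_H = −670/736.15 = -0.9101 kJ/K and ΔS_C = +Q_C/T_C = 342.4/296.15 = 1.156 kJ/K.
ΔS_univ = −Q_H/T_H + Q_C/T_C = 0.246 kJ/K (> 0, since η = 0.489 < η_Carnot = 0.598).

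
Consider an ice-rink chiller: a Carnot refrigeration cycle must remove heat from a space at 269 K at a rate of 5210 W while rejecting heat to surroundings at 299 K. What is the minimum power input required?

For a reversible refrigerator, COP_R = T_C/(T_H − T_C) = 269.00/30.00 = 8.9667.
W = Q_C/COP_R = 5210/8.9667 = 581 W.

Ẇ_in ≈ 581 W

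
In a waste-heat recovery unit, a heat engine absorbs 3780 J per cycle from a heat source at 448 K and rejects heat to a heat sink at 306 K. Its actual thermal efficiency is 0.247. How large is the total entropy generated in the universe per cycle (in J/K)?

ΔS_univ ≈ 0.864 J/K

W = η·Q_H = 0.247 × 3780 = 933.7 J, so Q_C = Q_H − W = 2846 J.
Entropy balance on the reservoirs: −Q_H/T_H = -8.438 J/K, +Q_C/T_C = 9.302 J/K.
ΔS_univ = −Q_H/T_H + Q_C/T_C = 0.864 J/K (> 0, since η = 0.247 < η_Carnot = 0.317).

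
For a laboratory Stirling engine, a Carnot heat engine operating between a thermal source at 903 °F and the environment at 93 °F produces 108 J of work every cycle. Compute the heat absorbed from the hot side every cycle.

T_H = 903 °F → (903 − 32) × 5/9 = 483.89 °C = 757.04 K.
T_C = 93 °F → (93 − 32) × 5/9 = 33.89 °C = 307.04 K.
Since the cycle is reversible, η = 1 − T_C/T_H = 1 − 307.04/757.04 = 0.5944.
Q_H = W/η = 108/0.5944 = 182 J.

Q_H ≈ 182 J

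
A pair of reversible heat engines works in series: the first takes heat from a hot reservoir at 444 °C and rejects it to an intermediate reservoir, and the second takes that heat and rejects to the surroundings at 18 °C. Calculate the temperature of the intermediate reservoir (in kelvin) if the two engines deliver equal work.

T_H = 444 °C → 444 + 273.15 = 717.15 K.
T_C = 18 °C → 18 + 273.15 = 291.15 K.
For reversible stages Q_m = Q_H·(T_m/T_H). Setting W₁ = Q_H(1 − T_m/T_H) equal to W₂ = Q_m(1 − T_C/T_m) = Q_H·(T_m − T_C)/T_H gives T_H − T_m = T_m − T_C, so T_m = (T_H + T_C)/2 = (717.15 + 291.15)/2 = 504 K.

T_m ≈ 504 K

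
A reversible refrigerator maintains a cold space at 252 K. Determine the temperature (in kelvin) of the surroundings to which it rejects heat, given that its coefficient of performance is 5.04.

T_H ≈ 302 K

COP_R = T_C/(T_H − T_C) ⇒ T_H = T_C·(1 + 1/COP_R) = 252.00 × (1 + 1/5.04) = 302 K.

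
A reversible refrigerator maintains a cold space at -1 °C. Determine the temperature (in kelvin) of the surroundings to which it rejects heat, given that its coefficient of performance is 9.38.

T_C = -1 °C → -1 + 273.15 = 272.15 K.
COP_R = T_C/(T_H − T_C) ⇒ T_H = T_C·(1 + 1/COP_R) = 272.15 × (1 + 1/9.38) = 301 K.

T_H ≈ 301 K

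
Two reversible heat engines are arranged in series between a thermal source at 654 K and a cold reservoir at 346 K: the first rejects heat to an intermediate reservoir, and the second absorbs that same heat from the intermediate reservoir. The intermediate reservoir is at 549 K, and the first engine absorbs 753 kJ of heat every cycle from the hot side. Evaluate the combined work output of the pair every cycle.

W_total ≈ 355 kJ

Two reversible stages in series are equivalent to a single Carnot engine between T_H and T_C, so η_total = 1 − T_C/T_H = 1 − 346.00/654.00 = 0.4709.
W_total = η_total · Q_H = 0.4709 × 753 = 355 kJ.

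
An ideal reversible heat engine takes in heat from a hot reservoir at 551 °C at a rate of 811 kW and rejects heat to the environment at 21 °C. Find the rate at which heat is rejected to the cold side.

T_H = 551 °C → 551 + 273.15 = 824.15 K.
T_C = 21 °C → 21 + 273.15 = 294.15 K.
Carnot efficiency: η = 1 − T_C/T_H = 1 − 294.15/824.15 = 0.6431.
For a reversible cycle Q_C/Q_H = T_C/T_H, so Q_C = 811 × 294.15/824.15 = 289.5 kW.

Q̇_C ≈ 289.5 kW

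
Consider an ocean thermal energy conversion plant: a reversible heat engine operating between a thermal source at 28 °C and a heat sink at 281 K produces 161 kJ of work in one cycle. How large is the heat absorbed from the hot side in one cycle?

T_H = 28 °C → 28 + 273.15 = 301.15 K.
η_rev = 1 − T_C/T_H = 1 − 281.00/301.15 = 0.0669.
Q_H = W/η = 161/0.0669 = 2406 kJ.

Q_H ≈ 2406 kJ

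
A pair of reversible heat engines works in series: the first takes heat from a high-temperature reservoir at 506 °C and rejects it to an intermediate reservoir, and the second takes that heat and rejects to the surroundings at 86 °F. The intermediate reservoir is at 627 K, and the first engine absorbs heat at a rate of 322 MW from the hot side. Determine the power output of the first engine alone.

Ẇ₁ ≈ 62.88 MW

T_H = 506 °C → 506 + 273.15 = 779.15 K.
T_C = 86 °F → (86 − 32) × 5/9 = 30.00 °C = 303.15 K.
First-stage efficiency η₁ = 1 − T_m/T_H = 1 − 627.00/779.15 = 0.1953.
W₁ = η₁·Q_H = 0.1953 × 322 = 62.88 MW.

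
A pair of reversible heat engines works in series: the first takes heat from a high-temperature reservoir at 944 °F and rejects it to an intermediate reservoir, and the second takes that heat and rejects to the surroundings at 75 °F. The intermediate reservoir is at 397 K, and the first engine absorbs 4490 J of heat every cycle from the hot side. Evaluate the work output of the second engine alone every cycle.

W₂ ≈ 575.6 J

T_H = 944 °F → (944 − 32) × 5/9 = 506.67 °C = 779.82 K.
T_C = 75 °F → (75 − 32) × 5/9 = 23.89 °C = 297.04 K.
Heat entering the second stage: Q_m = Q_H·(T_m/T_H) = 4490 × 397.00/779.82 = 2286 J.
Second-stage efficiency η₂ = 1 − T_C/T_m = 1 − 297.04/397.00 = 0.2518, so W₂ = η₂·Q_m = 575.6 J.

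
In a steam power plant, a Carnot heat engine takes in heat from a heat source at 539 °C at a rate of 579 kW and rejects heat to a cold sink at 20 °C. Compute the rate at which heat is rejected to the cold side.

Q̇_C ≈ 209 kW

T_H = 539 °C → 539 + 273.15 = 812.15 K.
T_C = 20 °C → 20 + 273.15 = 293.15 K.
Carnot efficiency: η = 1 − T_C/T_H = 1 − 293.15/812.15 = 0.6390.
For a reversible cycle Q_C/Q_H = T_C/T_H, so Q_C = 579 × 293.15/812.15 = 209 kW.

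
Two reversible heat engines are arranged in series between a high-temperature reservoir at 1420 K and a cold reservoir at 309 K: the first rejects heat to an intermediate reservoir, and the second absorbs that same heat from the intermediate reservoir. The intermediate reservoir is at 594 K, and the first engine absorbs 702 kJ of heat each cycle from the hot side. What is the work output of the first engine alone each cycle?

W₁ ≈ 408.3 kJ

First-stage efficiency η₁ = 1 − T_m/T_H = 1 − 594.00/1420.00 = 0.5817.
W₁ = η₁·Q_H = 0.5817 × 702 = 408.3 kJ.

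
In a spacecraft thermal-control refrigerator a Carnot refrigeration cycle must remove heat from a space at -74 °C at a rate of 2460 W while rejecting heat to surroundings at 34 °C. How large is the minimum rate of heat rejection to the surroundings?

T_H = 34 °C → 34 + 273.15 = 307.15 K.
T_C = -74 °C → -74 + 273.15 = 199.15 K.
For a reversible cycle Q_H/Q_C = T_H/T_C, so Q_H = Q_C·T_H/T_C = 2460 × 307.15/199.15 = 3790 W.

Q̇_H ≈ 3790 W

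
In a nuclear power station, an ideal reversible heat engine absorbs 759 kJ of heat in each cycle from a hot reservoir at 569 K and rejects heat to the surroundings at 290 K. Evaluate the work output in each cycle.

W ≈ 372 kJ

For a reversible engine, η = 1 − T_C/T_H = 1 − 290.00/569.00 = 0.4903.
W = η·Q_H = 0.4903 × 759 = 372 kJ.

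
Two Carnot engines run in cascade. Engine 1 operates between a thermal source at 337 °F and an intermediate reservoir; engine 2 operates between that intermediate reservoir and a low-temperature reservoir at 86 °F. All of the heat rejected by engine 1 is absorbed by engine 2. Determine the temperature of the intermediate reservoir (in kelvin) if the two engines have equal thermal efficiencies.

T_m ≈ 366 K

T_H = 337 °F → (337 − 32) × 5/9 = 169.44 °C = 442.59 K.
T_C = 86 °F → (86 − 32) × 5/9 = 30.00 °C = 303.15 K.
Equal efficiencies require 1 − T_m/T_H = 1 − T_C/T_m, i.e. T_m/T_H = T_C/T_m, so T_m = √(T_H·T_C) = √(442.59 × 303.15) = 366 K.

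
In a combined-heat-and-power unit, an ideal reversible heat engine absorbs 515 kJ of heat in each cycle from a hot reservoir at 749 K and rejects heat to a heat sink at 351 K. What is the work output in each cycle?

W ≈ 274 kJ

For a reversible engine, η = 1 − T_C/T_H = 1 − 351.00/749.00 = 0.5314.
W = η·Q_H = 0.5314 × 515 = 274 kJ.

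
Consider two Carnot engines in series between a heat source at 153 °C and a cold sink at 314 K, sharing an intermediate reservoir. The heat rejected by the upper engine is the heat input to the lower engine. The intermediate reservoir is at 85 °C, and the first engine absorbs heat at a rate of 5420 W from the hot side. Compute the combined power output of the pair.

Ẇ_total ≈ 1426 W

T_H = 153 °C → 153 + 273.15 = 426.15 K.
Two reversible stages in series are equivalent to a single Carnot engine between T_H and T_C, so η_total = 1 − T_C/T_H = 1 − 314.00/426.15 = 0.2632.
W_total = η_total · Q_H = 0.2632 × 5420 = 1426 W.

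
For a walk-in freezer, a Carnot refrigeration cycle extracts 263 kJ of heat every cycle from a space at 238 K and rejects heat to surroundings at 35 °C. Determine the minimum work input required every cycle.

T_H = 35 °C → 35 + 273.15 = 308.15 K.
The reversible coefficient of performance is COP_R = T_C/(T_H − T_C) = 238.00/70.15 = 3.3927.
W = Q_C/COP_R = 263/3.3927 = 77.5 kJ.

W_in ≈ 77.5 kJ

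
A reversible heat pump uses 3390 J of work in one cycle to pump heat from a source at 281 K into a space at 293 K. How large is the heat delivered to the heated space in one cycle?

The Carnot heat-pump COP is COP_HP = T_H/(T_H − T_C) = 293.00/12.00 = 24.4167.
Q_H = COP_HP · W = 24.4167 × 3390 = 82770 J.

Q_H ≈ 82770 J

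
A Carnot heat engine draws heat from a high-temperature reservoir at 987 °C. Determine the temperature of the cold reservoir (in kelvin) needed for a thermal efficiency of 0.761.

T_H = 987 °C → 987 + 273.15 = 1260.15 K.
From η = 1 − T_C/T_H, T_C = T_H·(1 − η) = 1260.15 × (1 − 0.761) = 301 K.

T_C ≈ 301 K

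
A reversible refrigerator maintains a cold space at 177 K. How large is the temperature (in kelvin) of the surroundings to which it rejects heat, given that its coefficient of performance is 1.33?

T_H ≈ 310 K

COP_R = T_C/(T_H − T_C) ⇒ T_H = T_C·(1 + 1/COP_R) = 177.00 × (1 + 1/1.33) = 310 K.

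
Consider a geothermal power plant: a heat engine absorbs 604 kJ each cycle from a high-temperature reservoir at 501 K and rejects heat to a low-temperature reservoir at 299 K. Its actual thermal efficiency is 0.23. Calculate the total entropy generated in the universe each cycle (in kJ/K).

W = η·Q_H = 0.23 × 604 = 138.9 kJ, so Q_C = Q_H − W = 465.1 kJ.
Entropy balance on the reservoirs: −Q_H/T_H = -1.206 kJ/K, +Q_C/T_C = 1.555 kJ/K.
ΔS_univ = −Q_H/T_H + Q_C/T_C = 0.3499 kJ/K (> 0, since η = 0.23 < η_Carnot = 0.403).

ΔS_univ ≈ 0.3499 kJ/K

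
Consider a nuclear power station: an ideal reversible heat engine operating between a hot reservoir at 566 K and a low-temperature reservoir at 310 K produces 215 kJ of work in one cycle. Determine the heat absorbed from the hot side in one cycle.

Q_H ≈ 475 kJ

For a reversible engine, η = 1 − T_C/T_H = 1 − 310.00/566.00 = 0.4523.
Q_H = W/η = 215/0.4523 = 475 kJ.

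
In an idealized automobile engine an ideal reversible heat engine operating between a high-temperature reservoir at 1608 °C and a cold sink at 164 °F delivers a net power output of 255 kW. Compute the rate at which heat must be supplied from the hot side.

T_H = 1608 °C → 1608 + 273.15 = 1881.15 K.
T_C = 164 °F → (164 − 32) × 5/9 = 73.33 °C = 346.48 K.
Since the cycle is reversible, η = 1 − T_C/T_H = 1 − 346.48/1881.15 = 0.8158.
Q_H = W/η = 255/0.8158 = 313 kW.

Q̇_H ≈ 313 kW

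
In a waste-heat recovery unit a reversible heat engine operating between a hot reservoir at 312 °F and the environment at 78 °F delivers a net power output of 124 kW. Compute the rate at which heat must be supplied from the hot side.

Q̇_H ≈ 409 kW

T_H = 312 °F → (312 − 32) × 5/9 = 155.56 °C = 428.71 K.
T_C = 78 °F → (78 − 32) × 5/9 = 25.56 °C = 298.71 K.
Since the cycle is reversible, η = 1 − T_C/T_H = 1 − 298.71/428.71 = 0.3032.
Q_H = W/η = 124/0.3032 = 409 kW.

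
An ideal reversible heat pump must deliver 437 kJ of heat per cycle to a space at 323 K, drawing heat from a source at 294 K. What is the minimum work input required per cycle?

The Carnot heat-pump COP is COP_HP = T_H/(T_H − T_C) = 323.00/29.00 = 11.1379.
W = Q_H/COP_HP = 437/11.1379 = 39.2 kJ.

W_in ≈ 39.2 kJ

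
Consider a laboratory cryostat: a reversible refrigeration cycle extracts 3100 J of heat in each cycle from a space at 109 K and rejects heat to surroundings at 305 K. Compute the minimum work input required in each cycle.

COP_R = T_C/(T_H − T_C) = 109.00/196.00 = 0.5561.
W = Q_C/COP_R = 3100/0.5561 = 5570 J.

W_in ≈ 5570 J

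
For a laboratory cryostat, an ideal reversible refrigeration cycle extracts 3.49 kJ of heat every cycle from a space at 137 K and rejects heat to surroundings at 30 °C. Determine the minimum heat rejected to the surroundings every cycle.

T_H = 30 °C → 30 + 273.15 = 303.15 K.
For a reversible cycle Q_H/Q_C = T_H/T_C, so Q_H = Q_C·T_H/T_C = 3.49 × 303.15/137.00 = 7.72 kJ.

Q_H ≈ 7.72 kJ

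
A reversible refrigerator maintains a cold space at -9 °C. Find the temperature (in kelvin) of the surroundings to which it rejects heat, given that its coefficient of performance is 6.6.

T_C = -9 °C → -9 + 273.15 = 264.15 K.
COP_R = T_C/(T_H − T_C) ⇒ T_H = T_C·(1 + 1/COP_R) = 264.15 × (1 + 1/6.6) = 304 K.

T_H ≈ 304 K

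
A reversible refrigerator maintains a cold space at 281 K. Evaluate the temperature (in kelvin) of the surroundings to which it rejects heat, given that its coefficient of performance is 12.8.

COP_R = T_C/(T_H − T_C) ⇒ T_H = T_C·(1 + 1/COP_R) = 281.00 × (1 + 1/12.8) = 303 K.

T_H ≈ 303 K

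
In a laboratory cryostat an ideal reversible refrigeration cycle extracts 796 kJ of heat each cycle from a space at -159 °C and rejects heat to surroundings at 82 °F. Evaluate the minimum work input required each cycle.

W_in ≈ 1302 kJ

T_H = 82 °F → (82 − 32) × 5/9 = 27.78 °C = 300.93 K.
T_C = -159 °C → -159 + 273.15 = 114.15 K.
COP_R = T_C/(T_H − T_C) = 114.15/186.78 = 0.6112.
W = Q_C/COP_R = 796/0.6112 = 1302 kJ.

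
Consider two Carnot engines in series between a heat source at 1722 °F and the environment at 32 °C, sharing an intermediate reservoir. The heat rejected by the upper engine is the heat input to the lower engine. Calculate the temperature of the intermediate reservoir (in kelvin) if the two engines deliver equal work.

T_m ≈ 758.6 K

T_H = 1722 °F → (1722 − 32) × 5/9 = 938.89 °C = 1212.04 K.
T_C = 32 °C → 32 + 273.15 = 305.15 K.
For reversible stages Q_m = Q_H·(T_m/T_H). Setting W₁ = Q_H(1 − T_m/T_H) equal to W₂ = Q_m(1 − T_C/T_m) = Q_H·(T_m − T_C)/T_H gives T_H − T_m = T_m − T_C, so T_m = (T_H + T_C)/2 = (1212.04 + 305.15)/2 = 758.6 K.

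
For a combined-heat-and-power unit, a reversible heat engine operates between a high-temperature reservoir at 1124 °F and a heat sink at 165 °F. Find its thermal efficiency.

η ≈ 0.606

T_H = 1124 °F → (1124 − 32) × 5/9 = 606.67 °C = 879.82 K.
T_C = 165 °F → (165 − 32) × 5/9 = 73.89 °C = 347.04 K.
For a reversible engine, η = 1 − T_C/T_H = 1 − 347.04/879.82 = 0.606.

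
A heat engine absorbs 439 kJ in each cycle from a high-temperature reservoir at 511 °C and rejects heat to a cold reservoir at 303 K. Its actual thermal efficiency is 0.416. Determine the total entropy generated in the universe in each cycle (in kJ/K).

ΔS_univ ≈ 0.286 kJ/K

T_H = 511 °C → 511 + 273.15 = 784.15 K.
W = η·Q_H = 0.416 × 439 = 182.6 kJ, so Q_C = Q_H − W = 256.4 kJ.
Reservoir entropy changes: ΔS_H = −Q_H/T_H = −439/784.15 = -0.5598 kJ/K and ΔS_C = +Q_C/T_C = 256.4/303.00 = 0.8461 kJ/K.
ΔS_univ = −Q_H/T_H + Q_C/T_C = 0.286 kJ/K (> 0, since η = 0.416 < η_Carnot = 0.614).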